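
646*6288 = 4062048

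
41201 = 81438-40237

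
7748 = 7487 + 261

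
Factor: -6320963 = -1 * 11^1 * 401^1 * 1433^1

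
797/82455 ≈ 0.00967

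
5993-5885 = 108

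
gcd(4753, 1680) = 7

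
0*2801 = 0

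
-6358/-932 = 6 + 383/466 ≈ 6.82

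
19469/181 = 107+102/181 ≈ 107.56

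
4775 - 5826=-1051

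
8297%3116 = 2065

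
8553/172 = 49 + 125/172 ≈ 49.73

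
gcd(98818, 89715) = 1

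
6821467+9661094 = 16482561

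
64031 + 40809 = 104840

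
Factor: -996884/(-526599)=2^2*3^(-2)*7^1*35603^1*58511^(-1)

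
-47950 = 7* (-6850)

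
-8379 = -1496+-6883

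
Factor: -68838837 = -1*3^1*29^1*791251^1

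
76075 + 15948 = 92023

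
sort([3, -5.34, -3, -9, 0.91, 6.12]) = [-9, -5.34, -3, 0.91, 3, 6.12]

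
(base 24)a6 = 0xf6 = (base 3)100010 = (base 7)501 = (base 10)246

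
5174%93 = 59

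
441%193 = 55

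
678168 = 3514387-2836219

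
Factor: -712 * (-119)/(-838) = -1 * 2^2 * 7^1 * 17^1 * 89^1 * 419^(-1) = -42364/419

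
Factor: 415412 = 2^2 * 17^1 * 41^1 * 149^1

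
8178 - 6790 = 1388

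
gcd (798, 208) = 2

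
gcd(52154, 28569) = 89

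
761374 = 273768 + 487606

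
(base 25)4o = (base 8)174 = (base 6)324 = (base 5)444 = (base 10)124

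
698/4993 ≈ 0.140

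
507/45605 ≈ 0.0111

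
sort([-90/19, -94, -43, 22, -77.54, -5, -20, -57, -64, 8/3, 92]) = [-94, -77.54, -64, -57, -43, -20, -5, -90/19, 8/3, 22, 92]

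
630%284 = 62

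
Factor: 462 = 2^1*3^1*7^1*11^1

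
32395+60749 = 93144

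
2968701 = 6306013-3337312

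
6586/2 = 3293 = 3293.00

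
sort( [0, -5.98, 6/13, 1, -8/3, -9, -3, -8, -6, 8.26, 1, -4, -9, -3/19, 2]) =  [-9, -9, -8, -6, -5.98, -4, -3, -8/3, -3/19, 0, 6/13, 1, 1, 2, 8.26]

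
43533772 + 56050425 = 99584197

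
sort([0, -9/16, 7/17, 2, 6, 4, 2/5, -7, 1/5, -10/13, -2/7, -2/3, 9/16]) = [-7, -10/13, -2/3, -9/16, -2/7, 0, 1/5, 2/5, 7/17, 9/16, 2, 4, 6]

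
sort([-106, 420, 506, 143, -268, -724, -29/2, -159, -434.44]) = [-724, -434.44, -268, -159, -106, -29/2, 143, 420, 506]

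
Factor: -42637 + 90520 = 3^1 * 11^1 * 1451^1 = 47883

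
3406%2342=1064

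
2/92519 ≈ 0.0000216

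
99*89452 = 8855748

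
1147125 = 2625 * 437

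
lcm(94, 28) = 1316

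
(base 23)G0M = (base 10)8486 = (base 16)2126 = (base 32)896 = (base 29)A2I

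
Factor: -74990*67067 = -1*2^1*5^1*7^1*11^1*13^1*67^1*7499^1 = -5029354330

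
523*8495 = 4442885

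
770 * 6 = 4620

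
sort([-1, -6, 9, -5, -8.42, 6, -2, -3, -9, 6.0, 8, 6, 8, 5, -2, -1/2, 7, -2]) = [-9, -8.42, -6, -5, -3, -2, -2, -2, -1, -1/2, 5, 6, 6.0, 6, 7, 8, 8, 9]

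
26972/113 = 238+78/113 ≈ 238.69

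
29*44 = 1276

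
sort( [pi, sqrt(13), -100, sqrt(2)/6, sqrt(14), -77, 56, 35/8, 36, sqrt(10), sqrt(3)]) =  [-100, -77, sqrt(2)/6, sqrt(3), pi, sqrt(10), sqrt(13), sqrt(14), 35/8, 36, 56]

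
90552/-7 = -12936 = -12936.00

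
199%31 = 13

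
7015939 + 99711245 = 106727184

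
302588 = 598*506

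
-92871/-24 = 3869 + 5/8 ≈ 3869.63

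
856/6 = 428/3 ≈ 142.67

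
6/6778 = 3/3389 ≈ 0.000885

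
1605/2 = 802 + 1/2 = 802.50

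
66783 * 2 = 133566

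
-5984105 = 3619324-9603429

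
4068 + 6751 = 10819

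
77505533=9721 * 7973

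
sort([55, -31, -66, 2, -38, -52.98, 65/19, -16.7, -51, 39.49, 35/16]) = [-66, -52.98, -51, -38, -31, -16.7, 2, 35/16, 65/19, 39.49, 55]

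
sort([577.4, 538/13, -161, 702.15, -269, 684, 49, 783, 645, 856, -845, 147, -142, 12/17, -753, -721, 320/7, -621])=[-845, -753, -721, -621, -269, -161, -142, 12/17, 538/13, 320/7, 49, 147, 577.4, 645, 684, 702.15, 783, 856]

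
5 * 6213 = 31065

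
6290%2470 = 1350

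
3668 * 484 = 1775312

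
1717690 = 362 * 4745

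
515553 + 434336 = 949889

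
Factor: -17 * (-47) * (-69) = -1 * 3^1 * 17^1 * 23^1 * 47^1 = -55131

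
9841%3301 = 3239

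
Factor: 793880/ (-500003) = -1*2^3*5^1*7^ (-1)*89^1*223^1*71429^ (-1)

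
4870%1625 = 1620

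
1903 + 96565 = 98468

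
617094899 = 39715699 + 577379200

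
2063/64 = 32+15/64 ≈ 32.23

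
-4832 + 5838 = 1006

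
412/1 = 412 = 412.00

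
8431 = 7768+663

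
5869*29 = 170201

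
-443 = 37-480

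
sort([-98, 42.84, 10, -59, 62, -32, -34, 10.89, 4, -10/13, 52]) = [-98, -59, -34, -32, -10/13, 4, 10, 10.89, 42.84, 52, 62]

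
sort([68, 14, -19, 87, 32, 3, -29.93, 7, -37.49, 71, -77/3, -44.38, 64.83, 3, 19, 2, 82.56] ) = [-44.38, -37.49, -29.93, -77/3, -19, 2, 3, 3, 7, 14, 19, 32, 64.83, 68, 71, 82.56, 87] 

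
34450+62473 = 96923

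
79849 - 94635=-14786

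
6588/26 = 253+5/13 ≈ 253.38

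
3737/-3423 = -1-314/3423 ≈ -1.09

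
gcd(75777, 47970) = 39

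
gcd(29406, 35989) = 29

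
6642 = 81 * 82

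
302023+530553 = 832576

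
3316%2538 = 778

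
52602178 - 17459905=35142273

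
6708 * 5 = 33540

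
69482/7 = 9926 = 9926.00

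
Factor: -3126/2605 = -1 * 2^1 * 3^1 * 5^(-1) = -6/5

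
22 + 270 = 292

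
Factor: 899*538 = 2^1*29^1*31^1*269^1 = 483662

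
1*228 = 228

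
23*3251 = 74773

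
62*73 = 4526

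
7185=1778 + 5407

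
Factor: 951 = 3^1 * 317^1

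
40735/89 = 457 + 62/89 ≈ 457.70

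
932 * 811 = 755852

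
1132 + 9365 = 10497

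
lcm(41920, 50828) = 4066240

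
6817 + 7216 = 14033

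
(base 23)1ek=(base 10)871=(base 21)1ka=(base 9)1167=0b1101100111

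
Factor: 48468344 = 2^3*6058543^1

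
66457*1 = 66457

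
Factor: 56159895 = 3^1*5^1*11^1*37^1*9199^1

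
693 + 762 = 1455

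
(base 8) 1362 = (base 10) 754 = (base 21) 1ej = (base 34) m6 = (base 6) 3254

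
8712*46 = 400752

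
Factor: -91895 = -1*5^1*18379^1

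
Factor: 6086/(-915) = -1*2^1*3^(-1)*5^(-1)*17^1*61^(-1)*179^1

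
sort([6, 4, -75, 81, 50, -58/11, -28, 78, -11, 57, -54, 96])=[-75, -54, -28, -11, -58/11, 4, 6, 50, 57, 78, 81, 96]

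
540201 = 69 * 7829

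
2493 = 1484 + 1009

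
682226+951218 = 1633444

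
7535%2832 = 1871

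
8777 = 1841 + 6936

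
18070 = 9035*2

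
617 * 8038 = 4959446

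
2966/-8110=-1483/4055 ≈ -0.366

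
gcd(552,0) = 552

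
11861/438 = 27 + 35/438 ≈ 27.08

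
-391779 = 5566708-5958487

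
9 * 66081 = 594729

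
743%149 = 147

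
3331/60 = 55 + 31/60≈55.52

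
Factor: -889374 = -1*2^1*3^1*148229^1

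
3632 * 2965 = 10768880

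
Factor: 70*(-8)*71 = -1*2^4*5^1*7^1*71^1 = -39760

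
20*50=1000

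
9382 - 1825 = 7557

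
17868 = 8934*2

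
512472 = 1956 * 262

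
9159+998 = 10157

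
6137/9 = 681 + 8/9 ≈ 681.89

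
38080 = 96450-58370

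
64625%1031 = 703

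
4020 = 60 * 67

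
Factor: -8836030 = -1*2^1*5^1*7^1*126229^1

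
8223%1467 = 888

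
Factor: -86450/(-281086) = 5^2 * 7^1 * 569^(-1) = 175/569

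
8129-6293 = 1836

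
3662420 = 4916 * 745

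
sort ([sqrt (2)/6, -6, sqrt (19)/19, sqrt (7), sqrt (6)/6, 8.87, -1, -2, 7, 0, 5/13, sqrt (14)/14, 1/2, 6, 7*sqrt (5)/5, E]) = [-6, -2, -1, 0, sqrt (19)/19, sqrt (2)/6, sqrt (14)/14, 5/13, sqrt (6)/6, 1/2, sqrt (7), E, 7*sqrt (5)/5, 6, 7, 8.87]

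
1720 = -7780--9500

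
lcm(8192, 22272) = 712704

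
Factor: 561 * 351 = 3^4 * 11^1 * 13^1 * 17^1 = 196911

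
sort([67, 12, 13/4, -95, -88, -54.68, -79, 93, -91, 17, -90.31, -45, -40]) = [-95, -91, -90.31, -88, -79, -54.68, -45, -40, 13/4, 12, 17, 67, 93]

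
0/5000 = 0 = 0.00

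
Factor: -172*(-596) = 2^4*43^1*149^1 = 102512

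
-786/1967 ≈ -0.400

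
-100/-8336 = 25/2084 ≈ 0.0120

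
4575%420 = 375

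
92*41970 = 3861240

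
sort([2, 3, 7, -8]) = [-8, 2, 3, 7]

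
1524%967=557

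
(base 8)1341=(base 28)q9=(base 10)737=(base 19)20f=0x2e1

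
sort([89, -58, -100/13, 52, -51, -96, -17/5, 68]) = [-96, -58, -51, -100/13, -17/5, 52, 68, 89]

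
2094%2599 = 2094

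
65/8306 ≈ 0.00783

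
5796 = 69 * 84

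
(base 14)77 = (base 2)1101001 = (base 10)105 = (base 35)30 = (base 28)3l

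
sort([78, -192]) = [-192, 78]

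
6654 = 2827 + 3827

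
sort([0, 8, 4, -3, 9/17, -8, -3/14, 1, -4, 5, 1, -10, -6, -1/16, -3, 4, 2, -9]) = [-10, -9, -8, -6, -4, -3, -3, -3/14, -1/16, 0, 9/17, 1, 1, 2, 4, 4, 5, 8]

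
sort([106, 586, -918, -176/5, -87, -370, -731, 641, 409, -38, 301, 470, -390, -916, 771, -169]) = [-918, -916, -731, -390, -370, -169, -87, -38, -176/5, 106, 301, 409, 470, 586, 641, 771]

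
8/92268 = 2/23067 ≈ 0.0000867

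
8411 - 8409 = 2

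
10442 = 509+9933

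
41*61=2501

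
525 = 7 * 75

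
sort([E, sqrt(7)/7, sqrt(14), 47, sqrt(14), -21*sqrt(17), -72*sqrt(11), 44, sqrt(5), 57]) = [-72*sqrt(11), -21*sqrt(17), sqrt(7)/7, sqrt(5), E, sqrt(14), sqrt(14), 44, 47, 57]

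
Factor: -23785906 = -1*2^1*11892953^1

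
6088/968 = 761/121 ≈ 6.29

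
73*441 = 32193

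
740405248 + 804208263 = 1544613511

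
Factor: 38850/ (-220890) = -1*5^1*7^1*199^ (-1) = -35/199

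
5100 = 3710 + 1390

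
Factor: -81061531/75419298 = -1*2^(-1)*3^(-2)*4189961^(-1)*81061531^1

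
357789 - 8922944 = -8565155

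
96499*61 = 5886439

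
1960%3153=1960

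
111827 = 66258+45569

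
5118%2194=730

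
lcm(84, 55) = 4620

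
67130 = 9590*7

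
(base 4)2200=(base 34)4o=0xa0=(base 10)160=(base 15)aa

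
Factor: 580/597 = 2^2*3^(-1)*5^1*29^1*199^(-1)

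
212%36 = 32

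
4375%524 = 183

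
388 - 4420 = -4032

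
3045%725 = 145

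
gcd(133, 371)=7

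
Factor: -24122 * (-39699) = 2^1 * 3^2 * 7^1 * 11^1 * 401^1 * 1723^1 = 957619278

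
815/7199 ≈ 0.113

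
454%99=58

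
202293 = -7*(-28899)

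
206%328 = 206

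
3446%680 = 46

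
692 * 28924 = 20015408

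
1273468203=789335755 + 484132448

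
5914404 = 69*85716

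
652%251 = 150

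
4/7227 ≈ 0.000553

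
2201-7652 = -5451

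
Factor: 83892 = 2^2 * 3^1 * 6991^1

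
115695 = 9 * 12855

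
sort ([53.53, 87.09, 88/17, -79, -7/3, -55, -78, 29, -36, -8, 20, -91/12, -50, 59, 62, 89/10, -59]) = [-79, -78, -59, -55, -50, -36, -8, -91/12, -7/3, 88/17, 89/10, 20, 29, 53.53, 59, 62, 87.09]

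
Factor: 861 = 3^1*7^1*41^1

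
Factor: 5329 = 73^2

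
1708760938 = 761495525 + 947265413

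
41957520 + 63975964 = 105933484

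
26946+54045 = 80991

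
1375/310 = 275/62 ≈ 4.44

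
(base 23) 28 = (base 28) 1q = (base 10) 54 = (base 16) 36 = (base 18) 30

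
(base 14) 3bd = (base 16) 2f3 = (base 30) p5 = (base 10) 755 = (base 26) 131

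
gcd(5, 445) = 5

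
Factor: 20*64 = 2^8*5^1 = 1280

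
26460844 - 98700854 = -72240010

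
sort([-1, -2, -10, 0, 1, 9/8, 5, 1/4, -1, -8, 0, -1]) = [-10, -8, -2, -1, -1, -1, 0, 0, 1/4, 1, 9/8, 5]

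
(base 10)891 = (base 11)740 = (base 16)37b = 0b1101111011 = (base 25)1ag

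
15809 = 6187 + 9622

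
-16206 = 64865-81071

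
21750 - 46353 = -24603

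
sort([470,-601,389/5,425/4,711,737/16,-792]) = [-792,-601,737/16,389/5,425/4,470,711]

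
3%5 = 3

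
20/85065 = 4/17013 ≈ 0.000235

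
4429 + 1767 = 6196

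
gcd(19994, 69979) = 9997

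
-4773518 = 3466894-8240412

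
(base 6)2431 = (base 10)595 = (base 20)19f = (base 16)253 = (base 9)731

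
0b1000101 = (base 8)105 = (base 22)33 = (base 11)63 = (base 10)69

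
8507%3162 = 2183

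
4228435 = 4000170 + 228265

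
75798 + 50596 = 126394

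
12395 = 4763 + 7632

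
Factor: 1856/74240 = 2^(-3) * 5^(-1) = 1/40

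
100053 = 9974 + 90079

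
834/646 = 1 + 94/323 ≈ 1.29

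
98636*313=30873068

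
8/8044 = 2/2011 ≈ 0.000995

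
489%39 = 21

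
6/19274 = 3/9637≈0.000311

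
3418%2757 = 661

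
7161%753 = 384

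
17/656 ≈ 0.0259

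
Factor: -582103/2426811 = -1 * 3^(-1) * 19^1 * 30637^1 * 808937^(-1) 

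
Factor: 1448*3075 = 2^3*3^1*5^2*41^1*181^1 = 4452600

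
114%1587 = 114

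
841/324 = 2+193/324 ≈ 2.60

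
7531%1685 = 791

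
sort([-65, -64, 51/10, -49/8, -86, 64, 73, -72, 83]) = [-86, -72, -65, -64, -49/8, 51/10, 64, 73, 83]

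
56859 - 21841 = 35018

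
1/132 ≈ 0.00758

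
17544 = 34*516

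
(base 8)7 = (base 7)10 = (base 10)7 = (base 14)7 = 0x7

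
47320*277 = 13107640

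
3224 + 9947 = 13171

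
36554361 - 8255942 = 28298419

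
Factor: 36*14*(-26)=-1*2^4*3^2*7^1*13^1=-13104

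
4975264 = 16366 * 304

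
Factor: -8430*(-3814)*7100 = 2^4*3^1*5^3*71^1*281^1*1907^1 = 228279342000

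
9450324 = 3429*2756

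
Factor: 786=2^1*3^1*131^1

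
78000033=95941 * 813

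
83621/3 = 27873 + 2/3 ≈ 27873.67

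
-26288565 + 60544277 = 34255712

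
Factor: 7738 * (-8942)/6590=-1 * 2^1 * 5^ (-1) * 17^1 * 53^1 * 73^1 * 263^1 * 659^ (-1)=-34596598/3295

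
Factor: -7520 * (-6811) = 2^5 * 5^1 * 7^2 * 47^1 * 139^1 = 51218720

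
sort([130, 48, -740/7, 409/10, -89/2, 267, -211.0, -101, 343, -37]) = [-211.0, -740/7, -101, -89/2, -37, 409/10, 48, 130, 267, 343]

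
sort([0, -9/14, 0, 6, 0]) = [-9/14, 0, 0, 0, 6]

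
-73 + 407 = 334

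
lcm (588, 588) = 588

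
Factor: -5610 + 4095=-1*3^1*5^1*101^1=-1515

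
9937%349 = 165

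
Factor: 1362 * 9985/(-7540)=-1 * 2^(-1) * 3^1 * 13^(-1) * 29^(-1) * 227^1 * 1997^1=-1359957/754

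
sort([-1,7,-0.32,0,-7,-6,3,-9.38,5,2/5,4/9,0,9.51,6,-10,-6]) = [-10,-9.38,-7,-6,-6,-1,-0.32,0,0,2/5,4/9,3,5,6,7,9.51]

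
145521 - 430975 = -285454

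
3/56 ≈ 0.0536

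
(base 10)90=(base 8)132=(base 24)3i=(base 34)2m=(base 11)82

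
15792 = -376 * (-42)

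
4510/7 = 644 + 2/7 ≈ 644.29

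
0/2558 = 0 = 0.00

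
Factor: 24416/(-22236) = -1 * 2^3 * 3^(-1) * 7^1 * 17^(-1) = -56/51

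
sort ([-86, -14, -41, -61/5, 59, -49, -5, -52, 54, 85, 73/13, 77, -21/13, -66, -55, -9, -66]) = [-86, -66, -66, -55, -52, -49, -41, -14, -61/5, -9, -5, -21/13, 73/13, 54, 59, 77, 85]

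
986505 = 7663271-6676766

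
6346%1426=642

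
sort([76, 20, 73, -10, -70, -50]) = [-70, -50, -10, 20, 73, 76]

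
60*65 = 3900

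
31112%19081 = 12031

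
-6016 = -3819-2197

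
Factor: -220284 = -1 * 2^2 * 3^2 * 29^1 * 211^1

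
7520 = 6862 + 658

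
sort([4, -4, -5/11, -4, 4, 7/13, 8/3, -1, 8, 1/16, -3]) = [-4, -4, -3, -1, -5/11, 1/16, 7/13, 8/3, 4, 4, 8]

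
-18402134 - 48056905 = -66459039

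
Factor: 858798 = 2^1*3^2*47711^1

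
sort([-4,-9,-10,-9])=[-10,-9,-9,-4]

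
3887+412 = 4299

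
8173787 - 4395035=3778752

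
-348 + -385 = -733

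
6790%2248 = 46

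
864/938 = 432/469 ≈ 0.921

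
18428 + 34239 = 52667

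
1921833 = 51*37683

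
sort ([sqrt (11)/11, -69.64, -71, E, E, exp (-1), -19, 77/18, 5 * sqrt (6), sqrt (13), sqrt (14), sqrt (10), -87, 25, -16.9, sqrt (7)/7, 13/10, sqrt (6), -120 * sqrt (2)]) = [-120 * sqrt (2), -87, -71, -69.64, -19, -16.9, sqrt (11)/11, exp (-1), sqrt (7)/7, 13/10, sqrt (6), E, E, sqrt (10), sqrt (13), sqrt (14), 77/18, 5 * sqrt (6), 25]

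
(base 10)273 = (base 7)540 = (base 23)bk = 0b100010001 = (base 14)157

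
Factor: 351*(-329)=-1*3^3*7^1*13^1*47^1=-115479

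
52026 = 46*1131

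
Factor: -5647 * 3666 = -1 * 2^1 * 3^1 * 13^1 * 47^1 * 5647^1 = -20701902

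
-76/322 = -38/161 ≈ -0.236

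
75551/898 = 84 + 119/898≈84.13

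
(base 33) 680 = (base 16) 1a8e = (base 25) aln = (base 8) 15216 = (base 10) 6798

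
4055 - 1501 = 2554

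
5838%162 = 6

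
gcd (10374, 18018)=546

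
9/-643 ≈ -0.0140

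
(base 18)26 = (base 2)101010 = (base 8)52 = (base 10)42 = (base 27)1f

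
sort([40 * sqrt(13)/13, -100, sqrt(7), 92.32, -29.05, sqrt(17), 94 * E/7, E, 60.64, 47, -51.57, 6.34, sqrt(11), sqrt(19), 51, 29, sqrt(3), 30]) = [-100, -51.57, -29.05, sqrt(3), sqrt(7), E, sqrt(11), sqrt(17), sqrt(19), 6.34, 40 * sqrt(13)/13, 29, 30, 94 * E/7, 47, 51, 60.64, 92.32]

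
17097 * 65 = 1111305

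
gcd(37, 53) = 1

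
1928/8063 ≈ 0.239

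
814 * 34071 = 27733794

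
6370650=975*6534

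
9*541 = 4869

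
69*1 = 69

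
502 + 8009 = 8511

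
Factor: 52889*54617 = 52889^1*54617^1 = 2888638513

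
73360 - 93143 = -19783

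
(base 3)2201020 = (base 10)1977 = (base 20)4ih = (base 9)2636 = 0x7b9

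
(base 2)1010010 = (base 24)3a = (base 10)82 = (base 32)2i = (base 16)52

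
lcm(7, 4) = 28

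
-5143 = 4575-9718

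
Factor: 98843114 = 2^1*49421557^1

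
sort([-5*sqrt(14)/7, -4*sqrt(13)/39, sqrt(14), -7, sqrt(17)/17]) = [-7, -5*sqrt(14)/7, -4*sqrt(13)/39, sqrt(17)/17, sqrt(14)]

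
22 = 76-54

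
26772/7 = 3824 + 4/7 ≈ 3824.57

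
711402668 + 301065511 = 1012468179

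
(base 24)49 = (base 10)105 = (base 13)81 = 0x69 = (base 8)151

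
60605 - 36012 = 24593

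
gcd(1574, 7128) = 2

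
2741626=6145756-3404130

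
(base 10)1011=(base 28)183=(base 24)1i3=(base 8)1763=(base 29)15p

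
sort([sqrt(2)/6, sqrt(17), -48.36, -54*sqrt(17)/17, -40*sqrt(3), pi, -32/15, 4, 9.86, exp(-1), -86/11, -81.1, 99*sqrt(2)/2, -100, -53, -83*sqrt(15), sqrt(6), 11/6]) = [-83*sqrt(15), -100, -81.1, -40*sqrt(3), -53, -48.36, -54*sqrt(17)/17, -86/11, -32/15, sqrt(2)/6, exp(-1), 11/6, sqrt(6), pi, 4, sqrt(17), 9.86, 99*sqrt(2)/2]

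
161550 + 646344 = 807894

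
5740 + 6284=12024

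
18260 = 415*44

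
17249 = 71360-54111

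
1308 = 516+792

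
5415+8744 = 14159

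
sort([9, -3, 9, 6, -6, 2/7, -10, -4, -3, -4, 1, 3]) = [-10, -6, -4, -4, -3, -3, 2/7, 1, 3, 6, 9, 9]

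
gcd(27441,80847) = 9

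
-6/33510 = -1/5585 ≈ -0.000179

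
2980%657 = 352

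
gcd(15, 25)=5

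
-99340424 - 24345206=-123685630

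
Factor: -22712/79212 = -1*2^1*3^(-1)*7^(-1)*17^1*23^(-1)*41^(-1)*167^1 = -5678/19803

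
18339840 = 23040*796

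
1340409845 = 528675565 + 811734280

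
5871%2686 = 499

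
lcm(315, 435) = 9135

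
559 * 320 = 178880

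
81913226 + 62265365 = 144178591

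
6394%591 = 484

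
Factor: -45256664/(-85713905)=2^3*5^(-1)*149^1*599^(-1)*28619^(-1)*37967^1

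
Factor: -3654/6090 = -1*3^1*5^(-1) = -3/5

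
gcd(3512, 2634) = 878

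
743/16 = 46 + 7/16 ≈ 46.44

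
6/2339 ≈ 0.00257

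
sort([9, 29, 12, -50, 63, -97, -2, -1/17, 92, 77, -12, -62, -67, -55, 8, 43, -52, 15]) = [-97, -67, -62, -55, -52, -50, -12, -2, -1/17, 8, 9, 12, 15, 29, 43, 63, 77, 92]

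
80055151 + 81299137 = 161354288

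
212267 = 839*253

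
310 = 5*62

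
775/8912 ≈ 0.0870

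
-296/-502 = 148/251 ≈ 0.590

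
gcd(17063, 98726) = 1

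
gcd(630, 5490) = 90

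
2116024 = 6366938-4250914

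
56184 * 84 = 4719456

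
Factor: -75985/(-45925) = 5^(-1)*7^1*11^(-1)*13^1 = 91/55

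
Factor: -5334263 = -1*11^1*31^1*15643^1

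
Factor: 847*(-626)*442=-1*2^2*7^1*11^2*13^1*17^1*313^1=-234358124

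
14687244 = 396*37089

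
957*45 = 43065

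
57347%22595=12157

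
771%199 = 174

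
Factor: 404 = 2^2*101^1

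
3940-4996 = -1056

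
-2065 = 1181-3246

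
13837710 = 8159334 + 5678376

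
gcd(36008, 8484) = 28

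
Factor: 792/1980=2^1*5^(-1)=2/5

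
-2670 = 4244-6914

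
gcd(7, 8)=1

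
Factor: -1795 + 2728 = 3^1 * 311^1 = 933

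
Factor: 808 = 2^3*101^1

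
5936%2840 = 256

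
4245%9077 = 4245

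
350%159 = 32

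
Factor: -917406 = -1 * 2^1 * 3^4 * 7^1 * 809^1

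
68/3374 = 34/1687 ≈ 0.0202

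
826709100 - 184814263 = 641894837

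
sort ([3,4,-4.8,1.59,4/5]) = [-4.8,4/5,1.59,3,4]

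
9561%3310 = 2941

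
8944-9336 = -392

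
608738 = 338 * 1801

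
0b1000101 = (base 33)23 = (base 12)59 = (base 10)69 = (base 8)105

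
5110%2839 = 2271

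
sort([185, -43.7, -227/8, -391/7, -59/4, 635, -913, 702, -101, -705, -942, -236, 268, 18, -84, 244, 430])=[-942, -913, -705, -236, -101, -84, -391/7, -43.7, -227/8, -59/4, 18, 185, 244, 268, 430, 635, 702]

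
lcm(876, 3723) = 14892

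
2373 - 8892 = -6519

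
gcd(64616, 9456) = 1576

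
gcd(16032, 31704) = 24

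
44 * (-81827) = -3600388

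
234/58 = 117/29 ≈ 4.03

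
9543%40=23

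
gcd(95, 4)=1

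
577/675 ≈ 0.855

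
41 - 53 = -12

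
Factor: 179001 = 3^2 * 19889^1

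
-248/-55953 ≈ 0.00443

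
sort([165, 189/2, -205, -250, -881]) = [-881, -250, -205, 189/2, 165]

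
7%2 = 1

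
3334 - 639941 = -636607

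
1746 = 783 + 963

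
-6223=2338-8561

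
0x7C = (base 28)4C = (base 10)124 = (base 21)5J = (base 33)3P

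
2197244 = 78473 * 28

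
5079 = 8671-3592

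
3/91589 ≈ 0.0000328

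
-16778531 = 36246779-53025310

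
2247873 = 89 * 25257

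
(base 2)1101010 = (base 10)106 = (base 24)4a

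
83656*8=669248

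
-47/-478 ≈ 0.0983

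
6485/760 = 8 + 81/152 ≈ 8.53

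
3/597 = 1/199 ≈ 0.00503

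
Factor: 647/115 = 5^(-1)*23^(-1)*647^1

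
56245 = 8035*7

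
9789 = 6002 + 3787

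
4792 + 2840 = 7632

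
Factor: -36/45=-1 * 2^2 * 5^(-1)=-4/5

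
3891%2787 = 1104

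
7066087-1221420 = 5844667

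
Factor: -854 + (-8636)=-1*2^1*5^1*13^1*73^1=-9490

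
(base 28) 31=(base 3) 10011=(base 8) 125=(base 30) 2p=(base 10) 85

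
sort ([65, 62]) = [62, 65]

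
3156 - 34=3122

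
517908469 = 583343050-65434581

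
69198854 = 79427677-10228823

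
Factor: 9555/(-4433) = -1*3^1*5^1*7^2*11^(-1)*31^(-1) = -735/341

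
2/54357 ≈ 0.0000368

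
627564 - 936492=-308928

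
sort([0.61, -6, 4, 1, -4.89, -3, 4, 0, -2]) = [-6, -4.89, -3, -2, 0, 0.61, 1, 4, 4]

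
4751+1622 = 6373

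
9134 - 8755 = 379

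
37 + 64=101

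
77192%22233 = 10493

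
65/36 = 1+29/36 ≈ 1.81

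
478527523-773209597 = -294682074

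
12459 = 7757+4702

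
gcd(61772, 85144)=4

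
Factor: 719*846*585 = 2^1*3^4*5^1*13^1*47^1*719^1 = 355840290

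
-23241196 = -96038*242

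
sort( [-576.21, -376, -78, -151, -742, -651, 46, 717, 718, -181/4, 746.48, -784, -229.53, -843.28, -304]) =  [-843.28, -784, -742, -651, -576.21, -376, -304, -229.53, -151, -78, -181/4, 46, 717, 718, 746.48]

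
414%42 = 36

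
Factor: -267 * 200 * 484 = -1 * 2^5 * 3^1 * 5^2 * 11^2 * 89^1 = -25845600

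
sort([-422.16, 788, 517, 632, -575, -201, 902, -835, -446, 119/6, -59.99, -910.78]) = [-910.78, -835, -575, -446, -422.16, -201, -59.99, 119/6, 517, 632, 788, 902]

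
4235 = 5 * 847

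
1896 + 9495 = 11391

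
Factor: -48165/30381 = -1*5^1*13^1*41^(-1) = -65/41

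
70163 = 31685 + 38478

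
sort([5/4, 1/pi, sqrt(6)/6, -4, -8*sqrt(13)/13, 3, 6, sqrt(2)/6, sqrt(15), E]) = [-4, -8*sqrt(13)/13, sqrt(2)/6, 1/pi, sqrt(6)/6, 5/4, E, 3, sqrt(15), 6]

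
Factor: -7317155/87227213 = -1*5^1*41^(-1)*73^1*20047^1*2127493^(-1)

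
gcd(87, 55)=1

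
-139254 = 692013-831267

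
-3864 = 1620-5484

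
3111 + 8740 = 11851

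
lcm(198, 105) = 6930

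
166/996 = 1/6 ≈ 0.167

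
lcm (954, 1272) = 3816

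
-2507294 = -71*35314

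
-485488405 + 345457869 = -140030536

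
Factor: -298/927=-1 * 2^1 * 3^(-2) * 103^(-1) * 149^1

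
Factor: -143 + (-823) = -1 * 2^1 * 3^1 * 7^1 * 23^1 = -966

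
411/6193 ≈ 0.0664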